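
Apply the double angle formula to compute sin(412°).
sin(412°) = 2 sin 206° cos 206° = 0.788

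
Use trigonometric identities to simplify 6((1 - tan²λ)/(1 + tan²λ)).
6((1 - tan²λ)/(1 + tan²λ)) = 6(cos(2λ)) (using Double angle)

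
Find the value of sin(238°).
sin(238°) = -0.848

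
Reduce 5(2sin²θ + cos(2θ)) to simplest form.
5(2sin²θ + cos(2θ)) = 5 (using Double angle)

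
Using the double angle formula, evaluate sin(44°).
sin(44°) = 2 sin 22° cos 22° = 0.6947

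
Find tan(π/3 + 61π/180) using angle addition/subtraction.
tan(π/3 + 61π/180) = (tan π/3 + tan 61π/180)/(1 - tan π/3 tan 61π/180) = -1.664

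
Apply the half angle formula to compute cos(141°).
cos(141°) = -√((1 + cos 282°)/2) = -0.7771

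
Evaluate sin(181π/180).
sin(181π/180) = -0.01745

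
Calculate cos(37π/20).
cos(37π/20) = 0.891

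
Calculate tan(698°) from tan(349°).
tan(698°) = 2 tan 349° / (1 - tan²349°) = -0.404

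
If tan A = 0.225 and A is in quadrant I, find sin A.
sin A = 0.2195 (using tan²A + 1 = sec²A)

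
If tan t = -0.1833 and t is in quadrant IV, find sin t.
sin t = -0.1803 (using tan²t + 1 = sec²t)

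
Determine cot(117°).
cot(117°) = -0.5095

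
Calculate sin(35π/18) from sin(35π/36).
sin(35π/18) = 2 sin 35π/36 cos 35π/36 = -0.1736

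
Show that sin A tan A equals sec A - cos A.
RHS = 1/cos A - cos A = (1 - cos²A)/cos A = sin²A/cos A = sin A · (sin A/cos A) = sin A tan A = LHS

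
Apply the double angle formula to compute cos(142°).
cos(142°) = cos²71° - sin²71° = -0.788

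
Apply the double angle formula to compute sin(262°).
sin(262°) = 2 sin 131° cos 131° = -0.9903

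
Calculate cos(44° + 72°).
cos(44° + 72°) = cos 44° cos 72° - sin 44° sin 72° = -0.4384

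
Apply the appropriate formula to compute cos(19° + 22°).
cos(19° + 22°) = cos 19° cos 22° - sin 19° sin 22° = 0.7547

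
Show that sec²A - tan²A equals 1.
LHS = 1/cos²A - sin²A/cos²A = (1 - sin²A)/cos²A = cos²A/cos²A = 1 = RHS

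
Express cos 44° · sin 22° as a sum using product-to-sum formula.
cos 44° sin 22° = (1/2)[sin(44°+22°) - sin(44°-22°)]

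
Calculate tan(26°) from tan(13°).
tan(26°) = 2 tan 13° / (1 - tan²13°) = 0.4877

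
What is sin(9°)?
sin(9°) = 0.1564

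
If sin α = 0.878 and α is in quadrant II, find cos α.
cos α = -0.4787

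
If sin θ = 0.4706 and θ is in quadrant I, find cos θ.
cos θ = 0.8823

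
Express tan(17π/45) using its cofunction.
tan(17π/45) = cot(π/2 - 17π/45) = cot(11π/90)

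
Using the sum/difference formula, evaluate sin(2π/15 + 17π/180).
sin(2π/15 + 17π/180) = sin 2π/15 cos 17π/180 + cos 2π/15 sin 17π/180 = 0.6561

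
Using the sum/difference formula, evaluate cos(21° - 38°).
cos(21° - 38°) = cos 21° cos 38° + sin 21° sin 38° = 0.9563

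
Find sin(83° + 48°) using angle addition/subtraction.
sin(83° + 48°) = sin 83° cos 48° + cos 83° sin 48° = 0.7547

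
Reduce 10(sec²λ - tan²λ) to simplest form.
10(sec²λ - tan²λ) = 10 (using Pythagorean identity)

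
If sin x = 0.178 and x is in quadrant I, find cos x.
cos x = 0.984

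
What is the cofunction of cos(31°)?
cos(31°) = sin(90° - 31°) = sin(59°)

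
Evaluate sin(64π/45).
sin(64π/45) = -0.9703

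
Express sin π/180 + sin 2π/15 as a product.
sin π/180 + sin 2π/15 = 2 sin(5π/72) cos(-23π/360)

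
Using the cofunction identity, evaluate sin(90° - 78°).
sin(90° - 78°) = cos(78°) = 0.2079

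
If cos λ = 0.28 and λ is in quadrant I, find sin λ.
sin λ = 0.96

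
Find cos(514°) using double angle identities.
cos(514°) = cos²257° - sin²257° = -0.8988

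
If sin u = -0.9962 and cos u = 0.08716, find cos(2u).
cos(2u) = cos²u - sin²u = -0.9848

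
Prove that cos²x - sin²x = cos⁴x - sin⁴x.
RHS = (cos²x - sin²x)(cos²x + sin²x) = (cos²x - sin²x) · 1 = cos²x - sin²x = LHS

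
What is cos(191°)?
cos(191°) = -0.9816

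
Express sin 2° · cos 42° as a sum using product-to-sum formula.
sin 2° cos 42° = (1/2)[sin(2°+42°) + sin(2°-42°)]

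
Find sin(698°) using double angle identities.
sin(698°) = 2 sin 349° cos 349° = -0.3746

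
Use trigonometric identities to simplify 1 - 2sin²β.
1 - 2sin²β = cos(2β) (using Double angle)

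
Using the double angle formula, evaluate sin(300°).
sin(300°) = 2 sin 150° cos 150° = -√3/2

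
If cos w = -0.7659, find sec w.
sec w = 1/cos w = -1.306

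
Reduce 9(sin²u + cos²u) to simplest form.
9(sin²u + cos²u) = 9 (using Pythagorean identity)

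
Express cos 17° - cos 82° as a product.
cos 17° - cos 82° = -2 sin(49.5°) sin(-32.5°)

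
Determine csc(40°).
csc(40°) = 1.556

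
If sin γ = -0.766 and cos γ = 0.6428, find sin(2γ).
sin(2γ) = 2 sin γ cos γ = -0.9848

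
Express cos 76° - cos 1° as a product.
cos 76° - cos 1° = -2 sin(38.5°) sin(37.5°)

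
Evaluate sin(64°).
sin(64°) = 0.8988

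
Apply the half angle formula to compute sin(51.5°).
sin(51.5°) = √((1 - cos 103°)/2) = 0.7826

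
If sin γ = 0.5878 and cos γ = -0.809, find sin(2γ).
sin(2γ) = 2 sin γ cos γ = -0.9511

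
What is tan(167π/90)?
tan(167π/90) = -0.4877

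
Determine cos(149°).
cos(149°) = -0.8572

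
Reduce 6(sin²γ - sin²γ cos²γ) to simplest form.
6(sin²γ - sin²γ cos²γ) = 6(sin⁴γ) (using Factoring)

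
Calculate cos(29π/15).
cos(29π/15) = 0.9781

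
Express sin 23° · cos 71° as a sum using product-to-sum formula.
sin 23° cos 71° = (1/2)[sin(23°+71°) + sin(23°-71°)]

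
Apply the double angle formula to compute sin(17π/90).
sin(17π/90) = 2 sin 17π/180 cos 17π/180 = 0.5592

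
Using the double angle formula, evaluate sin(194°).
sin(194°) = 2 sin 97° cos 97° = -0.2419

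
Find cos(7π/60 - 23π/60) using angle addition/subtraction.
cos(7π/60 - 23π/60) = cos 7π/60 cos 23π/60 + sin 7π/60 sin 23π/60 = 0.6691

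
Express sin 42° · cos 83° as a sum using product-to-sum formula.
sin 42° cos 83° = (1/2)[sin(42°+83°) + sin(42°-83°)]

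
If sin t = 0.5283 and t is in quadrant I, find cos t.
cos t = 0.8491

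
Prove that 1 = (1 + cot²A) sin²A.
RHS = csc²A · sin²A = (1/sin²A) · sin²A = 1 = LHS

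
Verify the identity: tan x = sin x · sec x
RHS = sin x · (1/cos x) = sin x/cos x = tan x = LHS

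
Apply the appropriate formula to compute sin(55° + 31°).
sin(55° + 31°) = sin 55° cos 31° + cos 55° sin 31° = 0.9976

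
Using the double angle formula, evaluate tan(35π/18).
tan(35π/18) = 2 tan 35π/36 / (1 - tan²35π/36) = -0.1763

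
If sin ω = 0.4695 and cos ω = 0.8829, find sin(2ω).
sin(2ω) = 2 sin ω cos ω = 0.829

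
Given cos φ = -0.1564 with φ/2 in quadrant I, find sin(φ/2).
sin(φ/2) = ±√((1 - cos φ)/2); positive since φ/2 ∈ QI, so sin(φ/2) = 0.7604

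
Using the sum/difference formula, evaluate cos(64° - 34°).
cos(64° - 34°) = cos 64° cos 34° + sin 64° sin 34° = √3/2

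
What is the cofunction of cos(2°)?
cos(2°) = sin(90° - 2°) = sin(88°)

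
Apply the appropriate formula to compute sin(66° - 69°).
sin(66° - 69°) = sin 66° cos 69° - cos 66° sin 69° = -0.05234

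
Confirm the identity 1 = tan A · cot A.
RHS = (sin A/cos A) · (cos A/sin A) = 1 = LHS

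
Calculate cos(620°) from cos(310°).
cos(620°) = 1 - 2sin²310° = -0.1736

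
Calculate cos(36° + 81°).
cos(36° + 81°) = cos 36° cos 81° - sin 36° sin 81° = -0.454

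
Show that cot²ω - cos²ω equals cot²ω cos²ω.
LHS = cos²ω/sin²ω - cos²ω = cos²ω(1/sin²ω - 1) = cos²ω · (1 - sin²ω)/sin²ω = cos²ω · cos²ω/sin²ω = cos²ω · cot²ω = RHS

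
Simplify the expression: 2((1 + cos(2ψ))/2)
2((1 + cos(2ψ))/2) = 2(cos²ψ) (using Power reduction)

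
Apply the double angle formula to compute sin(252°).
sin(252°) = 2 sin 126° cos 126° = -0.9511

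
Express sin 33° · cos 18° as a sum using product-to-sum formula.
sin 33° cos 18° = (1/2)[sin(33°+18°) + sin(33°-18°)]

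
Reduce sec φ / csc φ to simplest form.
sec φ / csc φ = tan φ (using Reciprocal identities)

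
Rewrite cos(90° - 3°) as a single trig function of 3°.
cos(90° - 3°) = sin(3°)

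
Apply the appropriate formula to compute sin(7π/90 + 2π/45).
sin(7π/90 + 2π/45) = sin 7π/90 cos 2π/45 + cos 7π/90 sin 2π/45 = 0.3746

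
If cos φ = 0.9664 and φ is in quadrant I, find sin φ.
sin φ = 0.257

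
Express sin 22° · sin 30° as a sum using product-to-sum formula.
sin 22° sin 30° = (1/2)[cos(22°-30°) - cos(22°+30°)]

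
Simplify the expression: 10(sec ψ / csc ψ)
10(sec ψ / csc ψ) = 10(tan ψ) (using Reciprocal identities)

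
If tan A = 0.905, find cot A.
cot A = 1/tan A = 1.105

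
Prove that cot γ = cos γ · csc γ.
RHS = cos γ · (1/sin γ) = cos γ/sin γ = cot γ = LHS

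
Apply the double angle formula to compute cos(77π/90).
cos(77π/90) = cos²77π/180 - sin²77π/180 = -0.8988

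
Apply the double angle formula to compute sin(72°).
sin(72°) = 2 sin 36° cos 36° = 0.9511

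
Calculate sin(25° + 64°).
sin(25° + 64°) = sin 25° cos 64° + cos 25° sin 64° = 0.9998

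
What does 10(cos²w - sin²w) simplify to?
10(cos²w - sin²w) = 10(cos(2w)) (using Double angle)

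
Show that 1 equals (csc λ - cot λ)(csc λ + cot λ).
RHS = csc²λ - cot²λ = (1 + cot²λ) - cot²λ = 1 = LHS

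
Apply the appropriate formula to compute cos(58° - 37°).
cos(58° - 37°) = cos 58° cos 37° + sin 58° sin 37° = 0.9336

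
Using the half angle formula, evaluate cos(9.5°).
cos(9.5°) = √((1 + cos 19°)/2) = 0.9863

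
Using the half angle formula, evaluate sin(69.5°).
sin(69.5°) = √((1 - cos 139°)/2) = 0.9367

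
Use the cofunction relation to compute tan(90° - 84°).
tan(90° - 84°) = cot(84°) = 0.1051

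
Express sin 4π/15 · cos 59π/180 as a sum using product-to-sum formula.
sin 4π/15 cos 59π/180 = (1/2)[sin(4π/15+59π/180) + sin(4π/15-59π/180)]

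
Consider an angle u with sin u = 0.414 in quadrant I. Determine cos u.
cos u = √(1 - sin²u) = 0.9103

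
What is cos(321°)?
cos(321°) = 0.7771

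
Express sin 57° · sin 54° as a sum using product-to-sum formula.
sin 57° sin 54° = (1/2)[cos(57°-54°) - cos(57°+54°)]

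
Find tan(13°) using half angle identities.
tan(13°) = sin 26° / (1 + cos 26°) = 0.2309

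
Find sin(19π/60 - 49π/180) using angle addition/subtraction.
sin(19π/60 - 49π/180) = sin 19π/60 cos 49π/180 - cos 19π/60 sin 49π/180 = 0.1392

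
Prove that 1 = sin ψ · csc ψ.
RHS = sin ψ · (1/sin ψ) = 1 = LHS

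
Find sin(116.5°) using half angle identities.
sin(116.5°) = √((1 - cos 233°)/2) = 0.8949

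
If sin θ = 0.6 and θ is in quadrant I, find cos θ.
cos θ = 0.8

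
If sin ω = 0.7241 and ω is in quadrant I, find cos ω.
cos ω = 0.6897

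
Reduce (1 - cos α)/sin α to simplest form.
(1 - cos α)/sin α = tan(α/2) (using Half angle)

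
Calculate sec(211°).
sec(211°) = -1.167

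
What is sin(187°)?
sin(187°) = -0.1219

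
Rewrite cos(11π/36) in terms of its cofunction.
cos(11π/36) = sin(π/2 - 11π/36) = sin(7π/36)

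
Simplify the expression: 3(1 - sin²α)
3(1 - sin²α) = 3(cos²α) (using Pythagorean identity)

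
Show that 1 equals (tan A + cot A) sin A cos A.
RHS = (sin A/cos A + cos A/sin A) sin A cos A = ((sin²A + cos²A)/(sin A cos A)) · sin A cos A = sin²A + cos²A = 1 = LHS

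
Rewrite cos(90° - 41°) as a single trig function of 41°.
cos(90° - 41°) = sin(41°)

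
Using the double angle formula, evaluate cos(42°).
cos(42°) = cos²21° - sin²21° = 0.7431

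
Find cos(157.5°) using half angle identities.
cos(157.5°) = -√((1 + cos 315°)/2) = -0.9239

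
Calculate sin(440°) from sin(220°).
sin(440°) = 2 sin 220° cos 220° = 0.9848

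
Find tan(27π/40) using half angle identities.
tan(27π/40) = sin 27π/20 / (1 + cos 27π/20) = -1.632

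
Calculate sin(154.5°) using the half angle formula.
sin(154.5°) = √((1 - cos 309°)/2) = 0.4305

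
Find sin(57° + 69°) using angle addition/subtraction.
sin(57° + 69°) = sin 57° cos 69° + cos 57° sin 69° = 0.809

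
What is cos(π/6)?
cos(π/6) = √3/2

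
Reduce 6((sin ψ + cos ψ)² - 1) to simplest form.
6((sin ψ + cos ψ)² - 1) = 6(sin(2ψ)) (using Pythagorean + double angle)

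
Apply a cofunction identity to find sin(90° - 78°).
sin(90° - 78°) = cos(78°) = 0.2079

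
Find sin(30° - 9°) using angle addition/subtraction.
sin(30° - 9°) = sin 30° cos 9° - cos 30° sin 9° = 0.3584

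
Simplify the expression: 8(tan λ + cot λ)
8(tan λ + cot λ) = 8(sec λ csc λ) (using Quotient identities)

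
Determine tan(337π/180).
tan(337π/180) = -0.4245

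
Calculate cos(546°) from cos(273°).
cos(546°) = cos²273° - sin²273° = -0.9945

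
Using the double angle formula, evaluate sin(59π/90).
sin(59π/90) = 2 sin 59π/180 cos 59π/180 = 0.8829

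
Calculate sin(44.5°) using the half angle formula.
sin(44.5°) = √((1 - cos 89°)/2) = 0.7009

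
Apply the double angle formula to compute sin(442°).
sin(442°) = 2 sin 221° cos 221° = 0.9903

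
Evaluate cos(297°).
cos(297°) = 0.454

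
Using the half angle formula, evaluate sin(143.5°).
sin(143.5°) = √((1 - cos 287°)/2) = 0.5948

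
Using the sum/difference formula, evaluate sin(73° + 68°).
sin(73° + 68°) = sin 73° cos 68° + cos 73° sin 68° = 0.6293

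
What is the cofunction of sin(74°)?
sin(74°) = cos(90° - 74°) = cos(16°)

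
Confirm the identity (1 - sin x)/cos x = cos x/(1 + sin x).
LHS = (1 - sin x)(1 + sin x) / (cos x(1 + sin x)) = (1 - sin²x) / (cos x(1 + sin x)) = cos²x / (cos x(1 + sin x)) = cos x/(1 + sin x) = RHS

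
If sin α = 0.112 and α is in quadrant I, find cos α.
cos α = 0.9937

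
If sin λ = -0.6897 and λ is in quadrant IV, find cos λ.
cos λ = 0.7241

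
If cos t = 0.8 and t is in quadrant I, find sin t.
sin t = 0.6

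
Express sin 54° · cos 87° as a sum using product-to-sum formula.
sin 54° cos 87° = (1/2)[sin(54°+87°) + sin(54°-87°)]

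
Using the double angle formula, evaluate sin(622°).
sin(622°) = 2 sin 311° cos 311° = -0.9903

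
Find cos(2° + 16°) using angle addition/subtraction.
cos(2° + 16°) = cos 2° cos 16° - sin 2° sin 16° = 0.9511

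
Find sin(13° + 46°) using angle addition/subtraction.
sin(13° + 46°) = sin 13° cos 46° + cos 13° sin 46° = 0.8572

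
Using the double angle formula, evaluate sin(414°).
sin(414°) = 2 sin 207° cos 207° = 0.809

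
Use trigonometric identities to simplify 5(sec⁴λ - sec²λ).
5(sec⁴λ - sec²λ) = 5(tan⁴λ + tan²λ) (using Pythagorean)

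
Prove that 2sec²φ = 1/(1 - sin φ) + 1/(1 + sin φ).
RHS = [(1 + sin φ) + (1 - sin φ)] / [(1 - sin φ)(1 + sin φ)] = 2/(1 - sin²φ) = 2/cos²φ = 2sec²φ = LHS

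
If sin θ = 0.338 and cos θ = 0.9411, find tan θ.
tan θ = sin θ / cos θ = 0.3592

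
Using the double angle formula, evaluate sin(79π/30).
sin(79π/30) = 2 sin 79π/60 cos 79π/60 = 0.9135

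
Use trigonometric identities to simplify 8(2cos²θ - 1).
8(2cos²θ - 1) = 8(cos(2θ)) (using Double angle)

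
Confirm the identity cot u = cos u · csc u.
RHS = cos u · (1/sin u) = cos u/sin u = cot u = LHS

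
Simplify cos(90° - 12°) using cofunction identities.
cos(90° - 12°) = sin(12°)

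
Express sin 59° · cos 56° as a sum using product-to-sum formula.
sin 59° cos 56° = (1/2)[sin(59°+56°) + sin(59°-56°)]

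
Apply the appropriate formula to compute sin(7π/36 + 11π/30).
sin(7π/36 + 11π/30) = sin 7π/36 cos 11π/30 + cos 7π/36 sin 11π/30 = 0.9816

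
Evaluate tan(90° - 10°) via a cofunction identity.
tan(90° - 10°) = cot(10°) = 5.671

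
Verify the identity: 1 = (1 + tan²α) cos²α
RHS = sec²α · cos²α = (1/cos²α) · cos²α = 1 = LHS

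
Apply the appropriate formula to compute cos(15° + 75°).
cos(15° + 75°) = cos 15° cos 75° - sin 15° sin 75° = 0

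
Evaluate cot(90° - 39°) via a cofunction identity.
cot(90° - 39°) = tan(39°) = 0.8098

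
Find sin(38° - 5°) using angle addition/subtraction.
sin(38° - 5°) = sin 38° cos 5° - cos 38° sin 5° = 0.5446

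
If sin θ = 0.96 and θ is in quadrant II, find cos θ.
cos θ = -0.28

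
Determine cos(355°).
cos(355°) = 0.9962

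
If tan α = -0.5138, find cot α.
cot α = 1/tan α = -1.946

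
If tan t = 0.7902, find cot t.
cot t = 1/tan t = 1.266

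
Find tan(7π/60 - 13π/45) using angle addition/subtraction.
tan(7π/60 - 13π/45) = (tan 7π/60 - tan 13π/45)/(1 + tan 7π/60 tan 13π/45) = -0.6009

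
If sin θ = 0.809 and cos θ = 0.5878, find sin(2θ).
sin(2θ) = 2 sin θ cos θ = 0.9511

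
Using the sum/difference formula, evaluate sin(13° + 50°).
sin(13° + 50°) = sin 13° cos 50° + cos 13° sin 50° = 0.891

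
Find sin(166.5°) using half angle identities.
sin(166.5°) = √((1 - cos 333°)/2) = 0.2334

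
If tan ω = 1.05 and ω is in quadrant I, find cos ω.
cos ω = 0.6897 (using tan²ω + 1 = sec²ω)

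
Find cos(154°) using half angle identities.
cos(154°) = -√((1 + cos 308°)/2) = -0.8988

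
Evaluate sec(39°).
sec(39°) = 1.287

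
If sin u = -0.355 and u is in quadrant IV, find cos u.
cos u = 0.9349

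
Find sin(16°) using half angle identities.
sin(16°) = √((1 - cos 32°)/2) = 0.2756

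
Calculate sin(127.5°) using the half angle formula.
sin(127.5°) = √((1 - cos 255°)/2) = 0.7934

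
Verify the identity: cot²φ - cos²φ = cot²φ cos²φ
LHS = cos²φ/sin²φ - cos²φ = cos²φ(1/sin²φ - 1) = cos²φ · (1 - sin²φ)/sin²φ = cos²φ · cos²φ/sin²φ = cos²φ · cot²φ = RHS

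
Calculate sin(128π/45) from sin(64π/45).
sin(128π/45) = 2 sin 64π/45 cos 64π/45 = 0.4695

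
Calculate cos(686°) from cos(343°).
cos(686°) = cos²343° - sin²343° = 0.829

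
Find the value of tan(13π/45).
tan(13π/45) = 1.28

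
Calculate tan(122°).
tan(122°) = -1.6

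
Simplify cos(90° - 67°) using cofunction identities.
cos(90° - 67°) = sin(67°)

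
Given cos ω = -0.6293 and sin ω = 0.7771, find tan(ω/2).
tan(ω/2) = sin ω / (1 + cos ω) = 2.096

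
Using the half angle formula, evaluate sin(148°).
sin(148°) = √((1 - cos 296°)/2) = 0.5299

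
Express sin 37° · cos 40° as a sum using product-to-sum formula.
sin 37° cos 40° = (1/2)[sin(37°+40°) + sin(37°-40°)]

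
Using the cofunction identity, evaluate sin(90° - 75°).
sin(90° - 75°) = cos(75°) = (√6-√2)/4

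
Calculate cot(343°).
cot(343°) = -3.271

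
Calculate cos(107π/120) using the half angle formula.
cos(107π/120) = -√((1 + cos 107π/60)/2) = -0.9426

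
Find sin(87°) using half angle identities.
sin(87°) = √((1 - cos 174°)/2) = 0.9986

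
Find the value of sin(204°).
sin(204°) = -0.4067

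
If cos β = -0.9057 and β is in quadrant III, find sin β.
sin β = -0.4239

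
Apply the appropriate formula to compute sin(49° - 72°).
sin(49° - 72°) = sin 49° cos 72° - cos 49° sin 72° = -0.3907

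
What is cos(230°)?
cos(230°) = -0.6428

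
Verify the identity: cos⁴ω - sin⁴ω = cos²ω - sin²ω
LHS = (cos²ω - sin²ω)(cos²ω + sin²ω) = (cos²ω - sin²ω) · 1 = cos²ω - sin²ω = RHS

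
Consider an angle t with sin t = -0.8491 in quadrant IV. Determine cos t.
cos t = √(1 - sin²t) = 0.5282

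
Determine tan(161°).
tan(161°) = -0.3443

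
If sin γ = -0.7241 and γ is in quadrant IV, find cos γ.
cos γ = 0.6897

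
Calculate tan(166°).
tan(166°) = -0.2493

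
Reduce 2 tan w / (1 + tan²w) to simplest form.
2 tan w / (1 + tan²w) = sin(2w) (using Double angle)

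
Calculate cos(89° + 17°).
cos(89° + 17°) = cos 89° cos 17° - sin 89° sin 17° = -0.2756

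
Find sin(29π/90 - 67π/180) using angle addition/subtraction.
sin(29π/90 - 67π/180) = sin 29π/90 cos 67π/180 - cos 29π/90 sin 67π/180 = -0.1564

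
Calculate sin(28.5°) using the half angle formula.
sin(28.5°) = √((1 - cos 57°)/2) = 0.4772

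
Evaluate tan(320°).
tan(320°) = -0.8391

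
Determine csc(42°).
csc(42°) = 1.494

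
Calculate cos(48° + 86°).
cos(48° + 86°) = cos 48° cos 86° - sin 48° sin 86° = -0.6947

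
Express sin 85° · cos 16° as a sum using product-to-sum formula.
sin 85° cos 16° = (1/2)[sin(85°+16°) + sin(85°-16°)]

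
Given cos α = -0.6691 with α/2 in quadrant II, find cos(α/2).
cos(α/2) = ±√((1 + cos α)/2); negative since α/2 ∈ QII, so cos(α/2) = -0.4068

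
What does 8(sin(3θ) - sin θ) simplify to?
8(sin(3θ) - sin θ) = 8(2 cos(2θ) sin θ) (using Sum-to-product)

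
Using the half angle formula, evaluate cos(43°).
cos(43°) = √((1 + cos 86°)/2) = 0.7314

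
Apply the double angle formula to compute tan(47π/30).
tan(47π/30) = 2 tan 47π/60 / (1 - tan²47π/60) = -4.705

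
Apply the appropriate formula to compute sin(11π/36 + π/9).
sin(11π/36 + π/9) = sin 11π/36 cos π/9 + cos 11π/36 sin π/9 = (√6+√2)/4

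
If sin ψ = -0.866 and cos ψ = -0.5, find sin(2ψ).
sin(2ψ) = 2 sin ψ cos ψ = 0.866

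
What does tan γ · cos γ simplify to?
tan γ · cos γ = sin γ (using Quotient identity)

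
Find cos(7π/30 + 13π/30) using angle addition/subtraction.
cos(7π/30 + 13π/30) = cos 7π/30 cos 13π/30 - sin 7π/30 sin 13π/30 = -1/2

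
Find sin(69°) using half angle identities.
sin(69°) = √((1 - cos 138°)/2) = 0.9336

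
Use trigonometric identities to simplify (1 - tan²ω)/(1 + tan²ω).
(1 - tan²ω)/(1 + tan²ω) = cos(2ω) (using Double angle)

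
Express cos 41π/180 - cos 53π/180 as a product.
cos 41π/180 - cos 53π/180 = -2 sin(47π/180) sin(-π/30)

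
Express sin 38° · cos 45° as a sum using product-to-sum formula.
sin 38° cos 45° = (1/2)[sin(38°+45°) + sin(38°-45°)]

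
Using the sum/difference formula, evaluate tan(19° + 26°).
tan(19° + 26°) = (tan 19° + tan 26°)/(1 - tan 19° tan 26°) = 1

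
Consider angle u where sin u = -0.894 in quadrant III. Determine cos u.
cos u = ±√(1 - sin²u) = -0.4481 (negative in QIII)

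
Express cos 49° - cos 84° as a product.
cos 49° - cos 84° = -2 sin(66.5°) sin(-17.5°)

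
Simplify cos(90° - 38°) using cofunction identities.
cos(90° - 38°) = sin(38°)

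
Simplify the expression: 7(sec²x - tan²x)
7(sec²x - tan²x) = 7 (using Pythagorean identity)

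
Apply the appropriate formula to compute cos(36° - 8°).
cos(36° - 8°) = cos 36° cos 8° + sin 36° sin 8° = 0.8829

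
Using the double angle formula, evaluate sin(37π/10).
sin(37π/10) = 2 sin 37π/20 cos 37π/20 = -0.809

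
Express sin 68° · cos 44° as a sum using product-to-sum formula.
sin 68° cos 44° = (1/2)[sin(68°+44°) + sin(68°-44°)]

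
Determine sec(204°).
sec(204°) = -1.095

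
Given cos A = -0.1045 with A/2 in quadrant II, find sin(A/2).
sin(A/2) = ±√((1 - cos A)/2); positive since A/2 ∈ QII, so sin(A/2) = 0.7431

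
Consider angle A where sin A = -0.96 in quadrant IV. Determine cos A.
cos A = √(1 - sin²A) = 0.28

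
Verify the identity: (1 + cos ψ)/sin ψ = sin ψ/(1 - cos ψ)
RHS = sin ψ(1 + cos ψ) / ((1 - cos ψ)(1 + cos ψ)) = sin ψ(1 + cos ψ) / (1 - cos²ψ) = sin ψ(1 + cos ψ) / sin²ψ = (1 + cos ψ)/sin ψ = LHS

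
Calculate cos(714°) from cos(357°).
cos(714°) = cos²357° - sin²357° = 0.9945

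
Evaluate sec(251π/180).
sec(251π/180) = -3.072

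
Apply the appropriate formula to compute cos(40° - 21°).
cos(40° - 21°) = cos 40° cos 21° + sin 40° sin 21° = 0.9455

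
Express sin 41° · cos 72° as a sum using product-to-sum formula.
sin 41° cos 72° = (1/2)[sin(41°+72°) + sin(41°-72°)]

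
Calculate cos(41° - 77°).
cos(41° - 77°) = cos 41° cos 77° + sin 41° sin 77° = 0.809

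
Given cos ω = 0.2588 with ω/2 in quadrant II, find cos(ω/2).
cos(ω/2) = ±√((1 + cos ω)/2); negative since ω/2 ∈ QII, so cos(ω/2) = -0.7933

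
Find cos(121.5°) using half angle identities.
cos(121.5°) = -√((1 + cos 243°)/2) = -0.5225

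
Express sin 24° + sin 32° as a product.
sin 24° + sin 32° = 2 sin(28°) cos(-4°)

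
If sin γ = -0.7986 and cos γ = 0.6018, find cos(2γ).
cos(2γ) = cos²γ - sin²γ = -0.2756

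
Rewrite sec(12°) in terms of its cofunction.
sec(12°) = csc(90° - 12°) = csc(78°)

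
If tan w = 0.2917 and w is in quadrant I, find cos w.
cos w = 0.96 (using tan²w + 1 = sec²w)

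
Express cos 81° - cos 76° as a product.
cos 81° - cos 76° = -2 sin(78.5°) sin(2.5°)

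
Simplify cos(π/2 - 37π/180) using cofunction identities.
cos(π/2 - 37π/180) = sin(37π/180)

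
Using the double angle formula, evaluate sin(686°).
sin(686°) = 2 sin 343° cos 343° = -0.5592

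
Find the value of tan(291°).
tan(291°) = -2.605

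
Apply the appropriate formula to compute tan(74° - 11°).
tan(74° - 11°) = (tan 74° - tan 11°)/(1 + tan 74° tan 11°) = 1.963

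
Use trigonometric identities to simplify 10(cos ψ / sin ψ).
10(cos ψ / sin ψ) = 10(cot ψ) (using Quotient identity)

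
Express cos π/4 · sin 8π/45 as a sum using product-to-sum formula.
cos π/4 sin 8π/45 = (1/2)[sin(π/4+8π/45) - sin(π/4-8π/45)]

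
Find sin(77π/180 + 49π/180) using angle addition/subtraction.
sin(77π/180 + 49π/180) = sin 77π/180 cos 49π/180 + cos 77π/180 sin 49π/180 = 0.809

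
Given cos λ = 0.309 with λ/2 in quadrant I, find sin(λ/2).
sin(λ/2) = ±√((1 - cos λ)/2); positive since λ/2 ∈ QI, so sin(λ/2) = 0.5878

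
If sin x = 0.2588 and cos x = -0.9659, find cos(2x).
cos(2x) = cos²x - sin²x = 0.866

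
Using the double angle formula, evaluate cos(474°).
cos(474°) = cos²237° - sin²237° = -0.4067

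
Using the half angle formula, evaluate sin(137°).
sin(137°) = √((1 - cos 274°)/2) = 0.682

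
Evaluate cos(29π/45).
cos(29π/45) = -0.4384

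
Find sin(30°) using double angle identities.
sin(30°) = 2 sin 15° cos 15° = 1/2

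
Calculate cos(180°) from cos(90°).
cos(180°) = cos²90° - sin²90° = -1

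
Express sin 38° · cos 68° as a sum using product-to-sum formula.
sin 38° cos 68° = (1/2)[sin(38°+68°) + sin(38°-68°)]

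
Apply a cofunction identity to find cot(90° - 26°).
cot(90° - 26°) = tan(26°) = 0.4877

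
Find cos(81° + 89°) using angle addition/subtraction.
cos(81° + 89°) = cos 81° cos 89° - sin 81° sin 89° = -0.9848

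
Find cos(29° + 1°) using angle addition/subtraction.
cos(29° + 1°) = cos 29° cos 1° - sin 29° sin 1° = √3/2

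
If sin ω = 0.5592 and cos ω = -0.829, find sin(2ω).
sin(2ω) = 2 sin ω cos ω = -0.9272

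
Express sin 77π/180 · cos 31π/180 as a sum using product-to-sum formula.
sin 77π/180 cos 31π/180 = (1/2)[sin(77π/180+31π/180) + sin(77π/180-31π/180)]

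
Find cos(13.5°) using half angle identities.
cos(13.5°) = √((1 + cos 27°)/2) = 0.9724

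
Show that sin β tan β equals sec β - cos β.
RHS = 1/cos β - cos β = (1 - cos²β)/cos β = sin²β/cos β = sin β · (sin β/cos β) = sin β tan β = LHS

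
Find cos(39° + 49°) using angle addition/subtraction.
cos(39° + 49°) = cos 39° cos 49° - sin 39° sin 49° = 0.0349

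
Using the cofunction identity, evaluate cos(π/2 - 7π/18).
cos(π/2 - 7π/18) = sin(7π/18) = 0.9397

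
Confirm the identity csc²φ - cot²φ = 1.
LHS = 1/sin²φ - cos²φ/sin²φ = (1 - cos²φ)/sin²φ = sin²φ/sin²φ = 1 = RHS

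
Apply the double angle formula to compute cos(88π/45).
cos(88π/45) = cos²44π/45 - sin²44π/45 = 0.9903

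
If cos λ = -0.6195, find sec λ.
sec λ = 1/cos λ = -1.614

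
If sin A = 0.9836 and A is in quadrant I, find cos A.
cos A = 0.1804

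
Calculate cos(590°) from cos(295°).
cos(590°) = cos²295° - sin²295° = -0.6428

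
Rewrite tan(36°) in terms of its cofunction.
tan(36°) = cot(90° - 36°) = cot(54°)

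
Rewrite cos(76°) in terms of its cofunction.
cos(76°) = sin(90° - 76°) = sin(14°)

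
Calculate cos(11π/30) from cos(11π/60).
cos(11π/30) = 2cos²11π/60 - 1 = 0.4067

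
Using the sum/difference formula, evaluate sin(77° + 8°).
sin(77° + 8°) = sin 77° cos 8° + cos 77° sin 8° = 0.9962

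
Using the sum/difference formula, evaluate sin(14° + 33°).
sin(14° + 33°) = sin 14° cos 33° + cos 14° sin 33° = 0.7314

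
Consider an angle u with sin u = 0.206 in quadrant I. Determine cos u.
cos u = √(1 - sin²u) = 0.9786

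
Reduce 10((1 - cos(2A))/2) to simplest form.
10((1 - cos(2A))/2) = 10(sin²A) (using Power reduction)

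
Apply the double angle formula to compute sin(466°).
sin(466°) = 2 sin 233° cos 233° = 0.9613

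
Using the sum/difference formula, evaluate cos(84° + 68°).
cos(84° + 68°) = cos 84° cos 68° - sin 84° sin 68° = -0.8829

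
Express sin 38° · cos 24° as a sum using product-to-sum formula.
sin 38° cos 24° = (1/2)[sin(38°+24°) + sin(38°-24°)]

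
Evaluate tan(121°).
tan(121°) = -1.664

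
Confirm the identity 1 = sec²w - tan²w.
RHS = 1/cos²w - sin²w/cos²w = (1 - sin²w)/cos²w = cos²w/cos²w = 1 = LHS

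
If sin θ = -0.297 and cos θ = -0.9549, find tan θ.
tan θ = sin θ / cos θ = 0.311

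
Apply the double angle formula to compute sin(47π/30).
sin(47π/30) = 2 sin 47π/60 cos 47π/60 = -0.9781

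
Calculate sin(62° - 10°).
sin(62° - 10°) = sin 62° cos 10° - cos 62° sin 10° = 0.788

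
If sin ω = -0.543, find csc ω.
csc ω = 1/sin ω = -1.842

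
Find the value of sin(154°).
sin(154°) = 0.4384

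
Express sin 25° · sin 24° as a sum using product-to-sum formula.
sin 25° sin 24° = (1/2)[cos(25°-24°) - cos(25°+24°)]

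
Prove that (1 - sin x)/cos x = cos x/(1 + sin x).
LHS = (1 - sin x)(1 + sin x) / (cos x(1 + sin x)) = (1 - sin²x) / (cos x(1 + sin x)) = cos²x / (cos x(1 + sin x)) = cos x/(1 + sin x) = RHS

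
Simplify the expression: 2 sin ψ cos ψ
2 sin ψ cos ψ = sin(2ψ) (using Double angle)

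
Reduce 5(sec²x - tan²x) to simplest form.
5(sec²x - tan²x) = 5 (using Pythagorean identity)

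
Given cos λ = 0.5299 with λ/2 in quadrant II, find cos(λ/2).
cos(λ/2) = ±√((1 + cos λ)/2); negative since λ/2 ∈ QII, so cos(λ/2) = -0.8746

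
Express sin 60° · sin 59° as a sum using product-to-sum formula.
sin 60° sin 59° = (1/2)[cos(60°-59°) - cos(60°+59°)]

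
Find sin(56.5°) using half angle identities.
sin(56.5°) = √((1 - cos 113°)/2) = 0.8339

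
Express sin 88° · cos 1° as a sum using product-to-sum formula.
sin 88° cos 1° = (1/2)[sin(88°+1°) + sin(88°-1°)]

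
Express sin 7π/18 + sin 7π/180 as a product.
sin 7π/18 + sin 7π/180 = 2 sin(77π/360) cos(7π/40)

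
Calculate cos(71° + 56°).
cos(71° + 56°) = cos 71° cos 56° - sin 71° sin 56° = -0.6018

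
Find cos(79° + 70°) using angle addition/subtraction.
cos(79° + 70°) = cos 79° cos 70° - sin 79° sin 70° = -0.8572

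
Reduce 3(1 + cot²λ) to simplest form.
3(1 + cot²λ) = 3(csc²λ) (using Pythagorean identity)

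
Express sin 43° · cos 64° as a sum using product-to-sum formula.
sin 43° cos 64° = (1/2)[sin(43°+64°) + sin(43°-64°)]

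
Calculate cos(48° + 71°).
cos(48° + 71°) = cos 48° cos 71° - sin 48° sin 71° = -0.4848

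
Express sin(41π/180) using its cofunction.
sin(41π/180) = cos(π/2 - 41π/180) = cos(49π/180)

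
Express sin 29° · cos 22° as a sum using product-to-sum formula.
sin 29° cos 22° = (1/2)[sin(29°+22°) + sin(29°-22°)]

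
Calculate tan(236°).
tan(236°) = 1.483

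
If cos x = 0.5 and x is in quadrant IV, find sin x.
sin x = -0.866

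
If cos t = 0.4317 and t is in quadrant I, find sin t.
sin t = 0.902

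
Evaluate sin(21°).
sin(21°) = 0.3584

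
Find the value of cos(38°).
cos(38°) = 0.788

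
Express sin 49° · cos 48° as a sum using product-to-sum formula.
sin 49° cos 48° = (1/2)[sin(49°+48°) + sin(49°-48°)]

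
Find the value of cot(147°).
cot(147°) = -1.54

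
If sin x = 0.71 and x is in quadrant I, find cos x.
cos x = 0.7042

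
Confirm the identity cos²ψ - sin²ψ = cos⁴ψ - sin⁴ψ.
RHS = (cos²ψ - sin²ψ)(cos²ψ + sin²ψ) = (cos²ψ - sin²ψ) · 1 = cos²ψ - sin²ψ = LHS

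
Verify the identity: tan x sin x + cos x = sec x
LHS = sin²x/cos x + cos x = (sin²x + cos²x)/cos x = 1/cos x = sec x = RHS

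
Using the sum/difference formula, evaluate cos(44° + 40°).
cos(44° + 40°) = cos 44° cos 40° - sin 44° sin 40° = 0.1045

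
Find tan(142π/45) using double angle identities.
tan(142π/45) = 2 tan 71π/45 / (1 - tan²71π/45) = 0.5317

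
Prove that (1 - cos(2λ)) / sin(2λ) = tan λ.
LHS = 2sin²λ / (2 sin λ cos λ) = sin λ/cos λ = tan λ = RHS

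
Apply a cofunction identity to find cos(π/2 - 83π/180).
cos(π/2 - 83π/180) = sin(83π/180) = 0.9925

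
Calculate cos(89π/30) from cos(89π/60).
cos(89π/30) = cos²89π/60 - sin²89π/60 = -0.9945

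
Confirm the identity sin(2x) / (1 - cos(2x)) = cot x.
LHS = 2 sin x cos x / (2sin²x) = cos x/sin x = cot x = RHS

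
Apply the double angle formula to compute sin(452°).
sin(452°) = 2 sin 226° cos 226° = 0.9994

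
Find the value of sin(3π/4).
sin(3π/4) = √2/2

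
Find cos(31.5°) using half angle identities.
cos(31.5°) = √((1 + cos 63°)/2) = 0.8526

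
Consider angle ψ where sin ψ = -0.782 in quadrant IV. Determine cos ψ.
cos ψ = √(1 - sin²ψ) = 0.6233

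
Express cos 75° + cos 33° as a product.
cos 75° + cos 33° = 2 cos(54°) cos(21°)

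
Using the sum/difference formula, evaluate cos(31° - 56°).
cos(31° - 56°) = cos 31° cos 56° + sin 31° sin 56° = 0.9063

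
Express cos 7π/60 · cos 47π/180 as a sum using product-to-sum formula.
cos 7π/60 cos 47π/180 = (1/2)[cos(7π/60-47π/180) + cos(7π/60+47π/180)]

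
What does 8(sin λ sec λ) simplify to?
8(sin λ sec λ) = 8(tan λ) (using Reciprocal + quotient)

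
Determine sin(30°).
sin(30°) = 1/2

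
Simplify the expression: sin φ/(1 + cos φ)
sin φ/(1 + cos φ) = tan(φ/2) (using Half angle)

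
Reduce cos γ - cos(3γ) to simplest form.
cos γ - cos(3γ) = 2 sin(2γ) sin γ (using Sum-to-product)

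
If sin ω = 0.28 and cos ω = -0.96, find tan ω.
tan ω = sin ω / cos ω = -0.2917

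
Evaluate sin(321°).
sin(321°) = -0.6293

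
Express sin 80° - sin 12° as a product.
sin 80° - sin 12° = 2 cos(46°) sin(34°)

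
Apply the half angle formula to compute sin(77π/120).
sin(77π/120) = √((1 - cos 77π/60)/2) = 0.9026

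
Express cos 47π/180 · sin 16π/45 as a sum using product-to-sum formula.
cos 47π/180 sin 16π/45 = (1/2)[sin(47π/180+16π/45) - sin(47π/180-16π/45)]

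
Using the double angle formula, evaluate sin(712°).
sin(712°) = 2 sin 356° cos 356° = -0.1392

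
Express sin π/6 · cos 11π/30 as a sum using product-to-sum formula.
sin π/6 cos 11π/30 = (1/2)[sin(π/6+11π/30) + sin(π/6-11π/30)]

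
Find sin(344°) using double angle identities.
sin(344°) = 2 sin 172° cos 172° = -0.2756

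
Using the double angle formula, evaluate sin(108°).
sin(108°) = 2 sin 54° cos 54° = 0.9511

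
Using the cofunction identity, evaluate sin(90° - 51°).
sin(90° - 51°) = cos(51°) = 0.6293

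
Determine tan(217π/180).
tan(217π/180) = 0.7536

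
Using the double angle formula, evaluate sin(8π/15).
sin(8π/15) = 2 sin 4π/15 cos 4π/15 = 0.9945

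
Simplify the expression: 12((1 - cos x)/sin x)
12((1 - cos x)/sin x) = 12(tan(x/2)) (using Half angle)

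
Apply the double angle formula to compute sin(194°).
sin(194°) = 2 sin 97° cos 97° = -0.2419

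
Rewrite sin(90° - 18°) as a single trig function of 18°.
sin(90° - 18°) = cos(18°)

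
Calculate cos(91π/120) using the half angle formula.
cos(91π/120) = -√((1 + cos 91π/60)/2) = -0.7254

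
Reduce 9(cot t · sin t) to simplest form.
9(cot t · sin t) = 9(cos t) (using Quotient identity)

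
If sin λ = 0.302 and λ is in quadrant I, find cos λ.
cos λ = 0.9533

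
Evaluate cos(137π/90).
cos(137π/90) = 0.06976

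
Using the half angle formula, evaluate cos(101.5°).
cos(101.5°) = -√((1 + cos 203°)/2) = -0.1994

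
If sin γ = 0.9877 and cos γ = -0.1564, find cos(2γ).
cos(2γ) = cos²γ - sin²γ = -0.9511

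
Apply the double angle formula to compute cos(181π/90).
cos(181π/90) = cos²181π/180 - sin²181π/180 = 0.9994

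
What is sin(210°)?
sin(210°) = -1/2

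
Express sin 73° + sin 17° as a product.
sin 73° + sin 17° = 2 sin(45°) cos(28°)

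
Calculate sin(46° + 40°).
sin(46° + 40°) = sin 46° cos 40° + cos 46° sin 40° = 0.9976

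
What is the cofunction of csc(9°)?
csc(9°) = sec(90° - 9°) = sec(81°)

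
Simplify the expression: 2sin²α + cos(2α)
2sin²α + cos(2α) = 1 (using Double angle)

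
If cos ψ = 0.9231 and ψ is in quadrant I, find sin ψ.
sin ψ = 0.3846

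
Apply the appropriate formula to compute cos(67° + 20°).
cos(67° + 20°) = cos 67° cos 20° - sin 67° sin 20° = 0.05234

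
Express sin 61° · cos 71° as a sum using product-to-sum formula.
sin 61° cos 71° = (1/2)[sin(61°+71°) + sin(61°-71°)]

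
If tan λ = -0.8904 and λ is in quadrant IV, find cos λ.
cos λ = 0.7468 (using tan²λ + 1 = sec²λ)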